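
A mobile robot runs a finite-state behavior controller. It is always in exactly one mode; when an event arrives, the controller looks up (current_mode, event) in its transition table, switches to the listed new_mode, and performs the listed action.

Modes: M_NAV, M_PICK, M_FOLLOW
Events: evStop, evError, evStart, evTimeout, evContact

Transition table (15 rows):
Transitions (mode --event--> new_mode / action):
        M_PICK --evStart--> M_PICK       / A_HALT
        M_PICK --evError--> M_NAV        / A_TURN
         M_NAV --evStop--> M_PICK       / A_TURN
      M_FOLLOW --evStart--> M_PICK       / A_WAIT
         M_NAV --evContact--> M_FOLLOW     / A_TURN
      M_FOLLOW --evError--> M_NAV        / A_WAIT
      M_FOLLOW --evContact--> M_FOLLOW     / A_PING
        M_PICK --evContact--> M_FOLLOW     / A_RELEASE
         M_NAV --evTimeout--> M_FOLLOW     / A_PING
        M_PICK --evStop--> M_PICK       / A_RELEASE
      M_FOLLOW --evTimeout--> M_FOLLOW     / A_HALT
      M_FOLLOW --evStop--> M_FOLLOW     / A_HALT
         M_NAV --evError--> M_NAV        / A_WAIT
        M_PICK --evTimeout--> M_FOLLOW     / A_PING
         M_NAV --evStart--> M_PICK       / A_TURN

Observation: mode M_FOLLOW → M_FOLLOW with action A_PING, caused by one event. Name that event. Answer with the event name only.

evContact

try evStop: (M_FOLLOW, evStop) → (M_FOLLOW, A_HALT)
try evError: (M_FOLLOW, evError) → (M_NAV, A_WAIT)
try evStart: (M_FOLLOW, evStart) → (M_PICK, A_WAIT)
try evTimeout: (M_FOLLOW, evTimeout) → (M_FOLLOW, A_HALT)
try evContact: (M_FOLLOW, evContact) → (M_FOLLOW, A_PING)  ← matches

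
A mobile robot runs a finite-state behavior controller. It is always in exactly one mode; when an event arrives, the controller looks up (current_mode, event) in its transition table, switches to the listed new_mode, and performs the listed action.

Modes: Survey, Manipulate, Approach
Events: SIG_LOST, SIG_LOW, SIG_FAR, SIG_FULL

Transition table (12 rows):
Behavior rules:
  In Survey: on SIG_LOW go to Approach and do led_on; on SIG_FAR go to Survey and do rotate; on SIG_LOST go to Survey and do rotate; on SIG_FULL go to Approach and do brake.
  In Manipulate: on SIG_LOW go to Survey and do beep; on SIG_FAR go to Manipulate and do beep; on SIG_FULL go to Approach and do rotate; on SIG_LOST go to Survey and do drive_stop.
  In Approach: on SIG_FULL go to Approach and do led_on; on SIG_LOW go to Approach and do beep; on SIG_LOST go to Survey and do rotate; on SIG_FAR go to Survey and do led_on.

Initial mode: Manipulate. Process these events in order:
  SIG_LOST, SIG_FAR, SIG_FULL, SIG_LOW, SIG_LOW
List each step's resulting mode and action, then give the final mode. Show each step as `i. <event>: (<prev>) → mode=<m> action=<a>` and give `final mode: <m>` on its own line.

final mode: Approach

1. SIG_LOST: (Manipulate) → mode=Survey action=drive_stop
2. SIG_FAR: (Survey) → mode=Survey action=rotate
3. SIG_FULL: (Survey) → mode=Approach action=brake
4. SIG_LOW: (Approach) → mode=Approach action=beep
5. SIG_LOW: (Approach) → mode=Approach action=beep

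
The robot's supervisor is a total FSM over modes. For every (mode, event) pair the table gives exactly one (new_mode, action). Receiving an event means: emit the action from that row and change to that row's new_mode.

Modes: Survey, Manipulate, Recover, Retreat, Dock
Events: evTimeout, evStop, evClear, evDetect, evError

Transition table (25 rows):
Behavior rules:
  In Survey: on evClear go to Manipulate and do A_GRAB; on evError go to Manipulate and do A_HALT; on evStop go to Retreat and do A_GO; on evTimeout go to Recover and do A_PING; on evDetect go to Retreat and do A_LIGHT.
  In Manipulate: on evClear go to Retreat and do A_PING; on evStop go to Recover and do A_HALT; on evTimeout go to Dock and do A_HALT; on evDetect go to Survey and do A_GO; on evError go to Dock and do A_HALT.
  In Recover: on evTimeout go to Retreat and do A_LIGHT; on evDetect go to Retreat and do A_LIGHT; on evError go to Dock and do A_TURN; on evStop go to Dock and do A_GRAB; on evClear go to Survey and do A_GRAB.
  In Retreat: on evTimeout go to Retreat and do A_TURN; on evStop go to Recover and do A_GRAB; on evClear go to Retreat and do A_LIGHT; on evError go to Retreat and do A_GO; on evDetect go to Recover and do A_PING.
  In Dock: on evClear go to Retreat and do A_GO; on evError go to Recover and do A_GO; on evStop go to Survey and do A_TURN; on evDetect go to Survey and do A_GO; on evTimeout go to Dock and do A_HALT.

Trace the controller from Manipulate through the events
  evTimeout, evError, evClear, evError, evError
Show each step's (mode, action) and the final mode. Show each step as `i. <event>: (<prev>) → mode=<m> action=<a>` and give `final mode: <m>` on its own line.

final mode: Dock

1. evTimeout: (Manipulate) → mode=Dock action=A_HALT
2. evError: (Dock) → mode=Recover action=A_GO
3. evClear: (Recover) → mode=Survey action=A_GRAB
4. evError: (Survey) → mode=Manipulate action=A_HALT
5. evError: (Manipulate) → mode=Dock action=A_HALT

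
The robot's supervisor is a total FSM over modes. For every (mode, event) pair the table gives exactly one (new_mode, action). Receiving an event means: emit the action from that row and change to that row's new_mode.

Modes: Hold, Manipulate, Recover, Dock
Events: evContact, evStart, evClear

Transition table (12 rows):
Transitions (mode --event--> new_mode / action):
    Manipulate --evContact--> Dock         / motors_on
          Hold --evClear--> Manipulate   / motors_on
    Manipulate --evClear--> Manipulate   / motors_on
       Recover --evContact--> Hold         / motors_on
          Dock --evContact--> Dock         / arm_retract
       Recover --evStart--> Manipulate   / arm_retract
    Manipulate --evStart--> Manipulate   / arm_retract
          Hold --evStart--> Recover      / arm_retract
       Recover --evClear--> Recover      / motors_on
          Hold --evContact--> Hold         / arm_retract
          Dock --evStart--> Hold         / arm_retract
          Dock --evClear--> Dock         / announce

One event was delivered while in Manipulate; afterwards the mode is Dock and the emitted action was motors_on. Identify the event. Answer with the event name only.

evContact

try evContact: (Manipulate, evContact) → (Dock, motors_on)  ← matches
try evStart: (Manipulate, evStart) → (Manipulate, arm_retract)
try evClear: (Manipulate, evClear) → (Manipulate, motors_on)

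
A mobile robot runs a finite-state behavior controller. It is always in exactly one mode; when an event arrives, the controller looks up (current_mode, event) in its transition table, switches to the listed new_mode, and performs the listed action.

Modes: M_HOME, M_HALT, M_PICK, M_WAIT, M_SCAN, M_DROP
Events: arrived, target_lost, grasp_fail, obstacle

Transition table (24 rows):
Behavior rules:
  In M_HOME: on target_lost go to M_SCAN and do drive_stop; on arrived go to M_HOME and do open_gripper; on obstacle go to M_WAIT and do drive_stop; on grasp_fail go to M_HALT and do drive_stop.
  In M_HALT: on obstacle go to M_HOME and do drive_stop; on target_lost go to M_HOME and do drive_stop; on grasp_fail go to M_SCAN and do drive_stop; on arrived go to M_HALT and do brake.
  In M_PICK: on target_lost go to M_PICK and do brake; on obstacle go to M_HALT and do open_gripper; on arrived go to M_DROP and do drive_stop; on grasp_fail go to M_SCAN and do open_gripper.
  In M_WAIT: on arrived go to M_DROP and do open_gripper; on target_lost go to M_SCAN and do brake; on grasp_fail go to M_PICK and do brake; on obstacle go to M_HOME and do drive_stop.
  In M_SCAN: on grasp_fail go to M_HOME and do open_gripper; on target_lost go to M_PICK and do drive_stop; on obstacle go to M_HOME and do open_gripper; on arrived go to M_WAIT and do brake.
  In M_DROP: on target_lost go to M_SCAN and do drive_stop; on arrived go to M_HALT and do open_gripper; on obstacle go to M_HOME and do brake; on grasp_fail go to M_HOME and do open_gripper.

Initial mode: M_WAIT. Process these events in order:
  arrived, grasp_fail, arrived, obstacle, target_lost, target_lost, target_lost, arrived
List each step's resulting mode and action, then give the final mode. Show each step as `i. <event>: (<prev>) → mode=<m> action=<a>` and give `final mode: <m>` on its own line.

final mode: M_DROP

1. arrived: (M_WAIT) → mode=M_DROP action=open_gripper
2. grasp_fail: (M_DROP) → mode=M_HOME action=open_gripper
3. arrived: (M_HOME) → mode=M_HOME action=open_gripper
4. obstacle: (M_HOME) → mode=M_WAIT action=drive_stop
5. target_lost: (M_WAIT) → mode=M_SCAN action=brake
6. target_lost: (M_SCAN) → mode=M_PICK action=drive_stop
7. target_lost: (M_PICK) → mode=M_PICK action=brake
8. arrived: (M_PICK) → mode=M_DROP action=drive_stop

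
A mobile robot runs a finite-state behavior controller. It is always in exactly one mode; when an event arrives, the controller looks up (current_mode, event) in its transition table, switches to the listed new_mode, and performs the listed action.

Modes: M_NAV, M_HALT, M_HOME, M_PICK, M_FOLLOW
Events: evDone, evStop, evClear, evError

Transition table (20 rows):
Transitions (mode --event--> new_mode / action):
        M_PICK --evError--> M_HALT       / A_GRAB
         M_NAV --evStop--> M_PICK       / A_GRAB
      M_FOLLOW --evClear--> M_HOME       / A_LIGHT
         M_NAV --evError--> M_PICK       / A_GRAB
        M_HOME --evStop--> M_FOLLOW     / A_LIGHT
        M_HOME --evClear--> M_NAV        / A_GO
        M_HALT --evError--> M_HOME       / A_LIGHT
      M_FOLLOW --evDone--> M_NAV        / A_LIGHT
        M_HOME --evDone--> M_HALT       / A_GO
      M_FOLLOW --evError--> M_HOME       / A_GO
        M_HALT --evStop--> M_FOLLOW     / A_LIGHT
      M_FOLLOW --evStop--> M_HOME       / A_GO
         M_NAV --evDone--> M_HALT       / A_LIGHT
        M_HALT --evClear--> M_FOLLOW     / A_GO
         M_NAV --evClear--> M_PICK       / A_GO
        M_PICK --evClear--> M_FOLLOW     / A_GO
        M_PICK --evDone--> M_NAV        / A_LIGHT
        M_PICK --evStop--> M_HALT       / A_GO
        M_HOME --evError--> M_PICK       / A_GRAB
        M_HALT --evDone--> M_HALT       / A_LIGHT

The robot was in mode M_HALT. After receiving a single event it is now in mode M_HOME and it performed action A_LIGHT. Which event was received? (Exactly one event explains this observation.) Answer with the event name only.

try evDone: (M_HALT, evDone) → (M_HALT, A_LIGHT)
try evStop: (M_HALT, evStop) → (M_FOLLOW, A_LIGHT)
try evClear: (M_HALT, evClear) → (M_FOLLOW, A_GO)
try evError: (M_HALT, evError) → (M_HOME, A_LIGHT)  ← matches

evError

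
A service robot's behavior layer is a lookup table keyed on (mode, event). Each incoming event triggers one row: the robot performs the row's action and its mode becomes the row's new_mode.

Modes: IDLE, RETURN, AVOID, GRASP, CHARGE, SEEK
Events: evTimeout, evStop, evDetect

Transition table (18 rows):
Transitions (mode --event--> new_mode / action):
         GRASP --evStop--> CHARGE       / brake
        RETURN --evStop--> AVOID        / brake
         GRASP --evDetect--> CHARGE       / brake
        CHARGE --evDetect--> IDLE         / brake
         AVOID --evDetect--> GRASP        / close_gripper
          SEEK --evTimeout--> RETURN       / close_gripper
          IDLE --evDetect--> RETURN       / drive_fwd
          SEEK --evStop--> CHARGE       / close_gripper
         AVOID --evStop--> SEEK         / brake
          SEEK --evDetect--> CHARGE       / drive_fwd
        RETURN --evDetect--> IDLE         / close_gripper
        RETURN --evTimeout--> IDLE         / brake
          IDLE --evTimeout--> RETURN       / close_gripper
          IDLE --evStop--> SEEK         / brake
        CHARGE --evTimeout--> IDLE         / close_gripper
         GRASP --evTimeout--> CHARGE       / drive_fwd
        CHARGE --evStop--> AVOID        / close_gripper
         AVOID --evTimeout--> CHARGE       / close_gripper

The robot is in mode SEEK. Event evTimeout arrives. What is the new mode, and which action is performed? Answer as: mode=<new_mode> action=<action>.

mode=RETURN action=close_gripper

current mode = SEEK; filter table to that mode:
  (SEEK, evTimeout) → (RETURN, close_gripper)  ← event matches
  (SEEK, evStop) → (CHARGE, close_gripper)
  (SEEK, evDetect) → (CHARGE, drive_fwd)
event = evTimeout selects (RETURN, close_gripper)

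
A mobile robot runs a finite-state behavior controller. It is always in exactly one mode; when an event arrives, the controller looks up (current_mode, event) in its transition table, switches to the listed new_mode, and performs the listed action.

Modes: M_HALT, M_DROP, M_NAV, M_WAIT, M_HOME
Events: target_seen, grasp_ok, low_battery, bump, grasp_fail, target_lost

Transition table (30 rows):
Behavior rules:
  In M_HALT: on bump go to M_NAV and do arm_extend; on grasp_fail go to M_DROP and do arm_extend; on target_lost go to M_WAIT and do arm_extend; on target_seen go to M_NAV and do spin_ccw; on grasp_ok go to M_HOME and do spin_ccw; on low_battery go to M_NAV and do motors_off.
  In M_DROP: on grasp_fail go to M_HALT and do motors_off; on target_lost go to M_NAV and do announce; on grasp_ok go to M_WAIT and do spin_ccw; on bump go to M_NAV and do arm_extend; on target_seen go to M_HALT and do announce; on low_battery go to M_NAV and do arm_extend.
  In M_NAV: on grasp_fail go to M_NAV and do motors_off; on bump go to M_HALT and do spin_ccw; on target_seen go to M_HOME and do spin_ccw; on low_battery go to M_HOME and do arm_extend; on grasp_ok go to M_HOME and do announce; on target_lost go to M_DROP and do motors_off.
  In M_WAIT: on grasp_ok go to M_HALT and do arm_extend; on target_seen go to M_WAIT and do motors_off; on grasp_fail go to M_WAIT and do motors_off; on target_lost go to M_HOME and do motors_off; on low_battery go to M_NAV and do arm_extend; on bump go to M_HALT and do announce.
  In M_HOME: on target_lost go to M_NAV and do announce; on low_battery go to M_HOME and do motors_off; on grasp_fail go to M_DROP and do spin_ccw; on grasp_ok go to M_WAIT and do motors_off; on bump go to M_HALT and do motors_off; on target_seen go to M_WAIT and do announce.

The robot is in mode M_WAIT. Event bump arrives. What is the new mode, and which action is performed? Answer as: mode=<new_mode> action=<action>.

current mode = M_WAIT; filter table to that mode:
  (M_WAIT, grasp_ok) → (M_HALT, arm_extend)
  (M_WAIT, target_seen) → (M_WAIT, motors_off)
  (M_WAIT, grasp_fail) → (M_WAIT, motors_off)
  (M_WAIT, target_lost) → (M_HOME, motors_off)
  (M_WAIT, low_battery) → (M_NAV, arm_extend)
  (M_WAIT, bump) → (M_HALT, announce)  ← event matches
event = bump selects (M_HALT, announce)

mode=M_HALT action=announce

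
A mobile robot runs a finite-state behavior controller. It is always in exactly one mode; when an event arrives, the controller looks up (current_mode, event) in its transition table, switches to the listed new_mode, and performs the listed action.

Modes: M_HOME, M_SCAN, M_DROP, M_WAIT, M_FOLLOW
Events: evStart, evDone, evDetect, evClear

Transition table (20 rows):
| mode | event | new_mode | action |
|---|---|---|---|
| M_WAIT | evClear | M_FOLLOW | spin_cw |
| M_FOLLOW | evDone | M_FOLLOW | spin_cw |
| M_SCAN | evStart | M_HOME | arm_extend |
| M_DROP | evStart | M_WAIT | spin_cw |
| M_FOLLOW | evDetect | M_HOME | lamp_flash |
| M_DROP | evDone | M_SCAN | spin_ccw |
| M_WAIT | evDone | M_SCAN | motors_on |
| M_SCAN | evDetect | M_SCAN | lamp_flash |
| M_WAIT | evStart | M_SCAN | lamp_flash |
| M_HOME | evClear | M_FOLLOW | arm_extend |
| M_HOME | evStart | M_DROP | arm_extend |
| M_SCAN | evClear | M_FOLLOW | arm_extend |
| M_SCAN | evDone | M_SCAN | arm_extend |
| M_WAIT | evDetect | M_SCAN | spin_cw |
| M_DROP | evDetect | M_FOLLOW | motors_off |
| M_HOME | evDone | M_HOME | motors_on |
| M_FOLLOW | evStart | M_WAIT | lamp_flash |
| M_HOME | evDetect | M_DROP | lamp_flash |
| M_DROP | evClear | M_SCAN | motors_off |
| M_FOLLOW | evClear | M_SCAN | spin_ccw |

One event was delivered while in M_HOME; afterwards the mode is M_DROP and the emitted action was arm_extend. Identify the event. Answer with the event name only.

try evStart: (M_HOME, evStart) → (M_DROP, arm_extend)  ← matches
try evDone: (M_HOME, evDone) → (M_HOME, motors_on)
try evDetect: (M_HOME, evDetect) → (M_DROP, lamp_flash)
try evClear: (M_HOME, evClear) → (M_FOLLOW, arm_extend)

evStart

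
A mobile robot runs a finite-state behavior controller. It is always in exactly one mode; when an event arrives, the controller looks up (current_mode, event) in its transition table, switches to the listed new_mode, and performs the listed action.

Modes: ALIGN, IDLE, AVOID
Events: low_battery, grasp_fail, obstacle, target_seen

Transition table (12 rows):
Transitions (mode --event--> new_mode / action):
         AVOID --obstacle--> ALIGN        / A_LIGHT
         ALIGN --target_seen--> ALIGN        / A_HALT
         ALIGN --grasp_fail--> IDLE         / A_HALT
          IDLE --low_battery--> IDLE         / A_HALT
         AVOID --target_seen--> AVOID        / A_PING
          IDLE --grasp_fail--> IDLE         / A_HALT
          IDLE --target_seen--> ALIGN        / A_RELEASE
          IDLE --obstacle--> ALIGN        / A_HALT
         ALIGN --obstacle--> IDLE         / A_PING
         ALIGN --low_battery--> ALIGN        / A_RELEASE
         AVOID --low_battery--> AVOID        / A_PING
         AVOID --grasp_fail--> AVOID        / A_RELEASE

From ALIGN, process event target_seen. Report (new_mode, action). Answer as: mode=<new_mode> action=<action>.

mode=ALIGN action=A_HALT

current mode = ALIGN; filter table to that mode:
  (ALIGN, target_seen) → (ALIGN, A_HALT)  ← event matches
  (ALIGN, grasp_fail) → (IDLE, A_HALT)
  (ALIGN, obstacle) → (IDLE, A_PING)
  (ALIGN, low_battery) → (ALIGN, A_RELEASE)
event = target_seen selects (ALIGN, A_HALT)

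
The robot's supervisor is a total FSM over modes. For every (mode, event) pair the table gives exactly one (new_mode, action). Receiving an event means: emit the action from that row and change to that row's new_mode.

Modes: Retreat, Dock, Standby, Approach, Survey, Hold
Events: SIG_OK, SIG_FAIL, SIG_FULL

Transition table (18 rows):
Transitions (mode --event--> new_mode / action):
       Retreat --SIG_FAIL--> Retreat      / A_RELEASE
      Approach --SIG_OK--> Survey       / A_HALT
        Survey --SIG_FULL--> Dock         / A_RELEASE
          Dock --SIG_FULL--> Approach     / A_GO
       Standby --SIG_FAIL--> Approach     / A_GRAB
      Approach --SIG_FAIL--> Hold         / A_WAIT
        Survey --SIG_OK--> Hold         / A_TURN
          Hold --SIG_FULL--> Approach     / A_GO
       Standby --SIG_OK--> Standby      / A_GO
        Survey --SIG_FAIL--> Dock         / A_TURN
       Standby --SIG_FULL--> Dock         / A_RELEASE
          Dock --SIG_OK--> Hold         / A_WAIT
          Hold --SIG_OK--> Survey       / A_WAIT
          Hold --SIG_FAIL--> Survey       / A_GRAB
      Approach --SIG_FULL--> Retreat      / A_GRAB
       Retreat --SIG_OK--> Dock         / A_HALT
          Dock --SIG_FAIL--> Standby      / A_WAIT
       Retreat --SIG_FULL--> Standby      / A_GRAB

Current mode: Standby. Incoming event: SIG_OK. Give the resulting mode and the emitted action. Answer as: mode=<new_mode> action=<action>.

current mode = Standby; filter table to that mode:
  (Standby, SIG_FAIL) → (Approach, A_GRAB)
  (Standby, SIG_OK) → (Standby, A_GO)  ← event matches
  (Standby, SIG_FULL) → (Dock, A_RELEASE)
event = SIG_OK selects (Standby, A_GO)

mode=Standby action=A_GO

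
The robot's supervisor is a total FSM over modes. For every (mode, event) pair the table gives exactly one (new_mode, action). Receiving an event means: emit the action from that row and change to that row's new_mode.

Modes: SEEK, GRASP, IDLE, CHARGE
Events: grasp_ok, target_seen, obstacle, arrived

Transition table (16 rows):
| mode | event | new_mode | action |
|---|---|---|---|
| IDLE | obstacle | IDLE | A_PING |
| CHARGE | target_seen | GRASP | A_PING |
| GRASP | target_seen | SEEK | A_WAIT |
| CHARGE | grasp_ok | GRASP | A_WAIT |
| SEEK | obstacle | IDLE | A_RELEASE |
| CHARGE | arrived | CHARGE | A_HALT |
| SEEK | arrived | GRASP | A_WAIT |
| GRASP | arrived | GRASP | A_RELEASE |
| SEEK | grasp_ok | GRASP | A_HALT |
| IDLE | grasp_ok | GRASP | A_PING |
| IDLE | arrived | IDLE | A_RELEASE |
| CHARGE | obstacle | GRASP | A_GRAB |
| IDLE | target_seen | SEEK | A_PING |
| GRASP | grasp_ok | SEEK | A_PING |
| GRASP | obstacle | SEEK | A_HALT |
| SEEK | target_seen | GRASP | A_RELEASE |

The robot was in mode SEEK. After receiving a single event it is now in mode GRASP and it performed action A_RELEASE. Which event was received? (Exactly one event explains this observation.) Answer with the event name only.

try grasp_ok: (SEEK, grasp_ok) → (GRASP, A_HALT)
try target_seen: (SEEK, target_seen) → (GRASP, A_RELEASE)  ← matches
try obstacle: (SEEK, obstacle) → (IDLE, A_RELEASE)
try arrived: (SEEK, arrived) → (GRASP, A_WAIT)

target_seen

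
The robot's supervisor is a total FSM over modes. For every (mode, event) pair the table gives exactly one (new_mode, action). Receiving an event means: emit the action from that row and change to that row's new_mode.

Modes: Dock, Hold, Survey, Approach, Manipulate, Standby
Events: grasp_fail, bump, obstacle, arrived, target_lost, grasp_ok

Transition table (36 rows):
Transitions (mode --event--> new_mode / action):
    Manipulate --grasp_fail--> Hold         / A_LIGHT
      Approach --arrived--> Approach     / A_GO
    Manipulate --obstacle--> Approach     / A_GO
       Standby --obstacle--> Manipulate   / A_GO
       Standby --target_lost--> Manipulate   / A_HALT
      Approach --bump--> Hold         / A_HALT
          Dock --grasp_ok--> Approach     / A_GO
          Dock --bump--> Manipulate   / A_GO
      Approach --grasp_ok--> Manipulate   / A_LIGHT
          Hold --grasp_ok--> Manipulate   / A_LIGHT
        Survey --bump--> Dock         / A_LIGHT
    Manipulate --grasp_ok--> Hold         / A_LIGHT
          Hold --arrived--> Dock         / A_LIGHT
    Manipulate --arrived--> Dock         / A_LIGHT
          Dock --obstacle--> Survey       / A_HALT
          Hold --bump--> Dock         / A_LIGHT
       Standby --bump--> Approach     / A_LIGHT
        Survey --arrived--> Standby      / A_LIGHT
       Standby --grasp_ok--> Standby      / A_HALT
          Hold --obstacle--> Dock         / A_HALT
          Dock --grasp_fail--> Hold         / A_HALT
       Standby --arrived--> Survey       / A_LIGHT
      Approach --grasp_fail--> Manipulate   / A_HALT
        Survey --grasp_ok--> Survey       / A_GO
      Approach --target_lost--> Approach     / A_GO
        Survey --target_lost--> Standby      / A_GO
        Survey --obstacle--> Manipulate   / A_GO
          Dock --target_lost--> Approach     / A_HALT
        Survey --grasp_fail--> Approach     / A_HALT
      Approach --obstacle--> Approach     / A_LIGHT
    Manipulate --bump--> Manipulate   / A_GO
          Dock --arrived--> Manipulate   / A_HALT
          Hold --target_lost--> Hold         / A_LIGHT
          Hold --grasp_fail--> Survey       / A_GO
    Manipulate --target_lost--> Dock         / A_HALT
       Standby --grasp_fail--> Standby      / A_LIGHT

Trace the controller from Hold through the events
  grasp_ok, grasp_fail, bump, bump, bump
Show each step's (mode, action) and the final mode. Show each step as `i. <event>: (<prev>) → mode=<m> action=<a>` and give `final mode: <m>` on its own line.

1. grasp_ok: (Hold) → mode=Manipulate action=A_LIGHT
2. grasp_fail: (Manipulate) → mode=Hold action=A_LIGHT
3. bump: (Hold) → mode=Dock action=A_LIGHT
4. bump: (Dock) → mode=Manipulate action=A_GO
5. bump: (Manipulate) → mode=Manipulate action=A_GO

final mode: Manipulate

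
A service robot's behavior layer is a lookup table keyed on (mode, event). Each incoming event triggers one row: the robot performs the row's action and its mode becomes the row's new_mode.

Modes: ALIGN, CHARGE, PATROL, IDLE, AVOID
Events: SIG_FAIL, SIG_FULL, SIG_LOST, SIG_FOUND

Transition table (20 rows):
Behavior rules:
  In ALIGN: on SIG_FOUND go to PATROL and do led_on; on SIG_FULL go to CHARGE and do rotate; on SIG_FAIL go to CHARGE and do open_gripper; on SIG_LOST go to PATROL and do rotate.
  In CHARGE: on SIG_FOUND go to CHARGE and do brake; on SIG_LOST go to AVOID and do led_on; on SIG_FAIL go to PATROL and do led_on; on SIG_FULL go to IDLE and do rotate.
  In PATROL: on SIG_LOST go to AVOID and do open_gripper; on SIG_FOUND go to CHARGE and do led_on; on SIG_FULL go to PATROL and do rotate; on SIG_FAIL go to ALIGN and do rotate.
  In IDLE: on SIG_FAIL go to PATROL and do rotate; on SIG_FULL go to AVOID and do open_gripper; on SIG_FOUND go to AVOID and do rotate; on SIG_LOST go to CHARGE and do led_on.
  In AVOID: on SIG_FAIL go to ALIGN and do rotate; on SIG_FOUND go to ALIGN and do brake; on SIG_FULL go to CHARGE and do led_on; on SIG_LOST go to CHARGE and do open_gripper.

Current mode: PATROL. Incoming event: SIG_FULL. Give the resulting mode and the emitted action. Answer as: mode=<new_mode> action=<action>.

mode=PATROL action=rotate

current mode = PATROL; filter table to that mode:
  (PATROL, SIG_LOST) → (AVOID, open_gripper)
  (PATROL, SIG_FOUND) → (CHARGE, led_on)
  (PATROL, SIG_FULL) → (PATROL, rotate)  ← event matches
  (PATROL, SIG_FAIL) → (ALIGN, rotate)
event = SIG_FULL selects (PATROL, rotate)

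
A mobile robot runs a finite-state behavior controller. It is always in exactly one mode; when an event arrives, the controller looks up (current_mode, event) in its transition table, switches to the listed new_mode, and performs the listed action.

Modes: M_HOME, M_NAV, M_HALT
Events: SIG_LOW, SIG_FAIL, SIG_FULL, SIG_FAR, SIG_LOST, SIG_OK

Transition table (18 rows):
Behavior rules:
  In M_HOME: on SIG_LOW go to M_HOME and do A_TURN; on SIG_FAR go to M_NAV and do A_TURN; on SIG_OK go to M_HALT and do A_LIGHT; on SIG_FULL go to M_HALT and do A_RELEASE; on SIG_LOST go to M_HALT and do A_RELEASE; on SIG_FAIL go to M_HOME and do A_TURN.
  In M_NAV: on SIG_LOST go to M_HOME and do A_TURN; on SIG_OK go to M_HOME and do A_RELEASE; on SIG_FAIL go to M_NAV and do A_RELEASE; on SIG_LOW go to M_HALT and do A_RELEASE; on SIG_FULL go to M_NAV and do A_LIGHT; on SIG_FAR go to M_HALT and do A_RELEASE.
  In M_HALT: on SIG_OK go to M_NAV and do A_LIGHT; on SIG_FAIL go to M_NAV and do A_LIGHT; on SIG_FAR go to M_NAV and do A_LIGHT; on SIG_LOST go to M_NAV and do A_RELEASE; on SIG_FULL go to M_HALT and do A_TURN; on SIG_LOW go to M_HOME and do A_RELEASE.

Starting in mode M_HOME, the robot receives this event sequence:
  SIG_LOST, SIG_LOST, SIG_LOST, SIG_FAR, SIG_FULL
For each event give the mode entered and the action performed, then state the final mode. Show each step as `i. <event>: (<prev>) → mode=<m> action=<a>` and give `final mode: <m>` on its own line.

1. SIG_LOST: (M_HOME) → mode=M_HALT action=A_RELEASE
2. SIG_LOST: (M_HALT) → mode=M_NAV action=A_RELEASE
3. SIG_LOST: (M_NAV) → mode=M_HOME action=A_TURN
4. SIG_FAR: (M_HOME) → mode=M_NAV action=A_TURN
5. SIG_FULL: (M_NAV) → mode=M_NAV action=A_LIGHT

final mode: M_NAV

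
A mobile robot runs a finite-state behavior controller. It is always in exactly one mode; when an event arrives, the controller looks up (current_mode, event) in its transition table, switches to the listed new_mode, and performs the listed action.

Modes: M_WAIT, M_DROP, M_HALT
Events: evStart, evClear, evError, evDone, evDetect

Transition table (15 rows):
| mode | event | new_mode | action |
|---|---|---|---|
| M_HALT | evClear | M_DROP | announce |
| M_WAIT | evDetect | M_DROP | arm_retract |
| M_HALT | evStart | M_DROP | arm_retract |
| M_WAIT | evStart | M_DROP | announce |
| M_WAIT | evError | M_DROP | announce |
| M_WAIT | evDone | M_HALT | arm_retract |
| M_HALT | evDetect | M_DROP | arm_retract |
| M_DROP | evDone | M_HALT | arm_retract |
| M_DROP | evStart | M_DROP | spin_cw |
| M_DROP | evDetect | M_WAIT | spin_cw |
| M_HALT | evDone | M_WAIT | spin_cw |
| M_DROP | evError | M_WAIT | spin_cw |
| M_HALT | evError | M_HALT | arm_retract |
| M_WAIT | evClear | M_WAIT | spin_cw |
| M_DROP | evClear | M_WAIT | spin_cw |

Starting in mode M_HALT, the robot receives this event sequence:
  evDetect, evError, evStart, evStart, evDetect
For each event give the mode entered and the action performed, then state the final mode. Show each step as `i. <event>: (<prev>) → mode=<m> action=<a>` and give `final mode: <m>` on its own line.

final mode: M_WAIT

1. evDetect: (M_HALT) → mode=M_DROP action=arm_retract
2. evError: (M_DROP) → mode=M_WAIT action=spin_cw
3. evStart: (M_WAIT) → mode=M_DROP action=announce
4. evStart: (M_DROP) → mode=M_DROP action=spin_cw
5. evDetect: (M_DROP) → mode=M_WAIT action=spin_cw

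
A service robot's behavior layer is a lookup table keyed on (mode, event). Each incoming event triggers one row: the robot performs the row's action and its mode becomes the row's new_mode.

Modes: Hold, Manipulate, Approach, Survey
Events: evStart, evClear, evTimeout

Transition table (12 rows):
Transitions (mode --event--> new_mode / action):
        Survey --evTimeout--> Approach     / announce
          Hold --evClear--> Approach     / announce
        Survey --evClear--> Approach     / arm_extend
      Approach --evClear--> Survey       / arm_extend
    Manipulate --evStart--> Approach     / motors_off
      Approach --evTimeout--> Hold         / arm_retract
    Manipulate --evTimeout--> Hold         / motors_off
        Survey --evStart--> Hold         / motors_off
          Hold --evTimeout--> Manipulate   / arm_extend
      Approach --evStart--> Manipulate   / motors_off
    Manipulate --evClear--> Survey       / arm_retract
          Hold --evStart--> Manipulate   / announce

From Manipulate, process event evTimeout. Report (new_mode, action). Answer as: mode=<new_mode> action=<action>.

current mode = Manipulate; filter table to that mode:
  (Manipulate, evStart) → (Approach, motors_off)
  (Manipulate, evTimeout) → (Hold, motors_off)  ← event matches
  (Manipulate, evClear) → (Survey, arm_retract)
event = evTimeout selects (Hold, motors_off)

mode=Hold action=motors_off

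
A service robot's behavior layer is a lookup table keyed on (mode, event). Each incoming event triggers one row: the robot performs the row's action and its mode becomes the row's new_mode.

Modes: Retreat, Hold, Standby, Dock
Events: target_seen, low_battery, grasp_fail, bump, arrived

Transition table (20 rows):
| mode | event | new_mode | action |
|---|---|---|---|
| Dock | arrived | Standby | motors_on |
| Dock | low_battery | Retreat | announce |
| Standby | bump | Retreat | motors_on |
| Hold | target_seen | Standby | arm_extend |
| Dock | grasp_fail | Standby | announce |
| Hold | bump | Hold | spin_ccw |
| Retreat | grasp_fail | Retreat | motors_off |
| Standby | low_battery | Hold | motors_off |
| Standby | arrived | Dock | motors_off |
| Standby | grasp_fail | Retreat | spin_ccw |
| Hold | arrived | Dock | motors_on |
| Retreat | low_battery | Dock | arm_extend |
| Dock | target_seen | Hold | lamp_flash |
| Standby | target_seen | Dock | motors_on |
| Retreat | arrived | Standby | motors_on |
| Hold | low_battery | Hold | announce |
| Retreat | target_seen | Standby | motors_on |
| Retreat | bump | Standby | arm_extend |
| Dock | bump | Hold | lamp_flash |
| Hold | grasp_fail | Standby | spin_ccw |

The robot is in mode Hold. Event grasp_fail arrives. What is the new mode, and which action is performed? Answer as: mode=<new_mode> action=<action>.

current mode = Hold; filter table to that mode:
  (Hold, target_seen) → (Standby, arm_extend)
  (Hold, bump) → (Hold, spin_ccw)
  (Hold, arrived) → (Dock, motors_on)
  (Hold, low_battery) → (Hold, announce)
  (Hold, grasp_fail) → (Standby, spin_ccw)  ← event matches
event = grasp_fail selects (Standby, spin_ccw)

mode=Standby action=spin_ccw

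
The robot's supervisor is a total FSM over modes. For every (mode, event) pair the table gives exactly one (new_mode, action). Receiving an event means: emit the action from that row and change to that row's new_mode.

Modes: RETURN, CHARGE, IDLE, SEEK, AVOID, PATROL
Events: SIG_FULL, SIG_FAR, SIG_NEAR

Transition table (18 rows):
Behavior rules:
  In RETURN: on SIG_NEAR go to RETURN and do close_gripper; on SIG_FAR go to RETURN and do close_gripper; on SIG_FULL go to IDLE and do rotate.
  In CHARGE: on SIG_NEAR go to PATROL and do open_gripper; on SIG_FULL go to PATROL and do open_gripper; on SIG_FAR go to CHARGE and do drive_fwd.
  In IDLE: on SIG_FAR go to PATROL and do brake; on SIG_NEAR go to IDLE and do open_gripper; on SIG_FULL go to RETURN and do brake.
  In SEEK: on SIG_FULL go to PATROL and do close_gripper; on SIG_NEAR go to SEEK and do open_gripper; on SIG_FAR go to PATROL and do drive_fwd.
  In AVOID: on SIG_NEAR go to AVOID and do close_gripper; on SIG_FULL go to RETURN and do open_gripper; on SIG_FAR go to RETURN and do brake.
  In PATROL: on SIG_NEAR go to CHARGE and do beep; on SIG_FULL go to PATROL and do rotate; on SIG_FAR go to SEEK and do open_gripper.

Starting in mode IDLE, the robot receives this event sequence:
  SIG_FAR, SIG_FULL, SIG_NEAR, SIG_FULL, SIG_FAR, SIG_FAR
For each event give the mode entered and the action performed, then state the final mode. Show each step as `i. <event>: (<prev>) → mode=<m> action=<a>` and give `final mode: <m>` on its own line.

final mode: PATROL

1. SIG_FAR: (IDLE) → mode=PATROL action=brake
2. SIG_FULL: (PATROL) → mode=PATROL action=rotate
3. SIG_NEAR: (PATROL) → mode=CHARGE action=beep
4. SIG_FULL: (CHARGE) → mode=PATROL action=open_gripper
5. SIG_FAR: (PATROL) → mode=SEEK action=open_gripper
6. SIG_FAR: (SEEK) → mode=PATROL action=drive_fwd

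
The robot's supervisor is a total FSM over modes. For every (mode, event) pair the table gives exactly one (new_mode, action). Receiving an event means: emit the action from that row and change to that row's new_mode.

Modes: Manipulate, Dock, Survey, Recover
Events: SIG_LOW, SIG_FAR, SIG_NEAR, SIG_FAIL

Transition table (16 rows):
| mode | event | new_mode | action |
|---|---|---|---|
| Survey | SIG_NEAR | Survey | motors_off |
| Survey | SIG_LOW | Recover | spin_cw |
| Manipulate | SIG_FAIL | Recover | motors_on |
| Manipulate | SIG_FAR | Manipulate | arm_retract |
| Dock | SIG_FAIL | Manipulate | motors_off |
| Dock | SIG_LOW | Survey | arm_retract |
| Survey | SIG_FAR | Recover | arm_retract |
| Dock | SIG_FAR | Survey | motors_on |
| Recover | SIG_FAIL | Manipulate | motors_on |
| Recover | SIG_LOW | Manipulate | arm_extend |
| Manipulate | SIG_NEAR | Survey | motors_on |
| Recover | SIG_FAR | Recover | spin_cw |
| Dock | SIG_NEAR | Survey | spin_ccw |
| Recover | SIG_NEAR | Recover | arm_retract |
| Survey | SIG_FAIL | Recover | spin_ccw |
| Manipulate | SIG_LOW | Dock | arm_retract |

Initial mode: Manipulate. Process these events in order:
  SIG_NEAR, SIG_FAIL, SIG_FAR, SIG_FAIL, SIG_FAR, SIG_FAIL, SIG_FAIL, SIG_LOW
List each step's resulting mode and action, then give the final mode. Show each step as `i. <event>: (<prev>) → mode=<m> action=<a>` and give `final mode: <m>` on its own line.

final mode: Dock

1. SIG_NEAR: (Manipulate) → mode=Survey action=motors_on
2. SIG_FAIL: (Survey) → mode=Recover action=spin_ccw
3. SIG_FAR: (Recover) → mode=Recover action=spin_cw
4. SIG_FAIL: (Recover) → mode=Manipulate action=motors_on
5. SIG_FAR: (Manipulate) → mode=Manipulate action=arm_retract
6. SIG_FAIL: (Manipulate) → mode=Recover action=motors_on
7. SIG_FAIL: (Recover) → mode=Manipulate action=motors_on
8. SIG_LOW: (Manipulate) → mode=Dock action=arm_retract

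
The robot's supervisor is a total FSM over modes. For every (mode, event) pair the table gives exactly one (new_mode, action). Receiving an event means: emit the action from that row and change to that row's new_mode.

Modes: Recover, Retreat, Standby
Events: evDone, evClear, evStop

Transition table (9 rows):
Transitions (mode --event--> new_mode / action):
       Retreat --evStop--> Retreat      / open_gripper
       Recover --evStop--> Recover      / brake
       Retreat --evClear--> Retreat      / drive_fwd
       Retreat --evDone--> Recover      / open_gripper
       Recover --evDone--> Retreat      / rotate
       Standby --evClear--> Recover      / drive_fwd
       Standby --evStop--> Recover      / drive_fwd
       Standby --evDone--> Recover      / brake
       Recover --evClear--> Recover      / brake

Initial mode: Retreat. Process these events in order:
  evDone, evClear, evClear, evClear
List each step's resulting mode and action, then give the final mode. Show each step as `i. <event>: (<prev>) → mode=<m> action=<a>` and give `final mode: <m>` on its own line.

1. evDone: (Retreat) → mode=Recover action=open_gripper
2. evClear: (Recover) → mode=Recover action=brake
3. evClear: (Recover) → mode=Recover action=brake
4. evClear: (Recover) → mode=Recover action=brake

final mode: Recover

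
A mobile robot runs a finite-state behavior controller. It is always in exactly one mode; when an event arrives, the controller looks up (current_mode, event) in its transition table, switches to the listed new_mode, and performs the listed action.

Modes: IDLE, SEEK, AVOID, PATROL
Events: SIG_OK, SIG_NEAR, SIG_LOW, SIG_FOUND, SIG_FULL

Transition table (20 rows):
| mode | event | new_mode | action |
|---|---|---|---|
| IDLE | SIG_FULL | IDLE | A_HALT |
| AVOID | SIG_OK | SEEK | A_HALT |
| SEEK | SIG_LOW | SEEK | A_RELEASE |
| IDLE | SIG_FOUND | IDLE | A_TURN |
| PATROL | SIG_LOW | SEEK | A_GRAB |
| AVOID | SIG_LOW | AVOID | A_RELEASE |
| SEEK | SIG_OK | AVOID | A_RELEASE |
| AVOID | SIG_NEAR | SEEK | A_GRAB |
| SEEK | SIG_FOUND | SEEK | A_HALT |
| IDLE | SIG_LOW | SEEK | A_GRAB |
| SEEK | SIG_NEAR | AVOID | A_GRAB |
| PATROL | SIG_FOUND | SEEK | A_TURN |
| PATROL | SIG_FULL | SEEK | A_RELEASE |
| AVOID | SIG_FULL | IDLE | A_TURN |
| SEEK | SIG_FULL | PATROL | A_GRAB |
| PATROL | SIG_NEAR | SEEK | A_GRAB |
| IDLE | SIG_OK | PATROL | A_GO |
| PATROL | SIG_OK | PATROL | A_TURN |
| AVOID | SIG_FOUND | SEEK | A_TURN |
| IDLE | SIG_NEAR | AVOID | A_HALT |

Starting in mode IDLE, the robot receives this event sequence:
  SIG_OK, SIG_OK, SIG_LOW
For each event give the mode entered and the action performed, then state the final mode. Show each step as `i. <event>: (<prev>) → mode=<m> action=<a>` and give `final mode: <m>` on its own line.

1. SIG_OK: (IDLE) → mode=PATROL action=A_GO
2. SIG_OK: (PATROL) → mode=PATROL action=A_TURN
3. SIG_LOW: (PATROL) → mode=SEEK action=A_GRAB

final mode: SEEK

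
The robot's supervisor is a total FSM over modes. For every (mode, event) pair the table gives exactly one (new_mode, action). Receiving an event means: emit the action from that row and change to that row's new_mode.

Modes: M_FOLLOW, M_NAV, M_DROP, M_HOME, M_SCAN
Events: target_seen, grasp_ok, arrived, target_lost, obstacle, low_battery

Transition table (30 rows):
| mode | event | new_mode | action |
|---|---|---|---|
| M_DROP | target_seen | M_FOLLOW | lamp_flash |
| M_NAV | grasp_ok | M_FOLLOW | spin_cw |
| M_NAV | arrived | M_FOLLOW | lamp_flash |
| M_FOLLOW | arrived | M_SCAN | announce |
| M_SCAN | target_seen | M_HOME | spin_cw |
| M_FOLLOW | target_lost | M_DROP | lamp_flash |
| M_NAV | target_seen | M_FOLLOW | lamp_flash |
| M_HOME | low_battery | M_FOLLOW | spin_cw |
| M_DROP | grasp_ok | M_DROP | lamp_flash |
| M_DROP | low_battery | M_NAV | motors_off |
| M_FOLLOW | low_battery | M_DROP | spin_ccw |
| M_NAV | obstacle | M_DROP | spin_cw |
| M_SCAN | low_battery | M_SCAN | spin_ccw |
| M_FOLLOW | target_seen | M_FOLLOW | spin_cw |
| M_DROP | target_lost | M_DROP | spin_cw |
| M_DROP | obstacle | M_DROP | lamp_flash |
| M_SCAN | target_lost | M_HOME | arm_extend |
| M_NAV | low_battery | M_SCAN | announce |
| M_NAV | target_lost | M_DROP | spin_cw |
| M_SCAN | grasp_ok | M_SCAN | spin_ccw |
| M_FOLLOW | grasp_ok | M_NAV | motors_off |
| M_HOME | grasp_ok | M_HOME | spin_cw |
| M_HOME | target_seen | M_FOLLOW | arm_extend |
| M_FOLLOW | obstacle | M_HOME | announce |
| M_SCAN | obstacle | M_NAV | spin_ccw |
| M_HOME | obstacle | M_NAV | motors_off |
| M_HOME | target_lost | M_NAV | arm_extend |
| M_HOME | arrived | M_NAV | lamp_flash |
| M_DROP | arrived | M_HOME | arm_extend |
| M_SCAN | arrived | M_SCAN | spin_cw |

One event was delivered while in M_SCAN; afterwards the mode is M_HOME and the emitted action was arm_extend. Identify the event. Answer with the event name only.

target_lost

try target_seen: (M_SCAN, target_seen) → (M_HOME, spin_cw)
try grasp_ok: (M_SCAN, grasp_ok) → (M_SCAN, spin_ccw)
try arrived: (M_SCAN, arrived) → (M_SCAN, spin_cw)
try target_lost: (M_SCAN, target_lost) → (M_HOME, arm_extend)  ← matches
try obstacle: (M_SCAN, obstacle) → (M_NAV, spin_ccw)
try low_battery: (M_SCAN, low_battery) → (M_SCAN, spin_ccw)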